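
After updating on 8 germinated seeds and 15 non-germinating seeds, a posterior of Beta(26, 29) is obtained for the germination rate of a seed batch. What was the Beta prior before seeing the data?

A Beta(α, β) prior with s successes and f failures in binomial data gives a Beta(α+s, β+f) posterior.
Subtract the data counts: 26−8=18, 29−15=14.

Beta(18, 14)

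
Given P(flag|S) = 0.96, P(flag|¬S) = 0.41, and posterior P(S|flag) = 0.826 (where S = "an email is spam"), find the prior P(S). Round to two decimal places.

In odds form, posterior odds = prior odds × likelihood ratio, so prior odds = posterior odds ÷ LR.
Posterior odds = 0.826/(1−0.826) = 4.7471. LR = 0.96/0.41 = 2.3415.
Prior odds = 4.7471/2.3415 = 2.0274, so P(S) = 2.0274/(1+2.0274) ≈ 0.67.

P(S) = 0.67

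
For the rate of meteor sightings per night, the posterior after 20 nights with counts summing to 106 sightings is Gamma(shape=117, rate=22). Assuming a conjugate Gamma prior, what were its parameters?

Gamma–Poisson conjugacy: posterior shape = α + Σxᵢ, posterior rate = β + n.
So α = 117 − 106 = 11 and β = 22 − 20 = 2.

Gamma(shape=11, rate=2)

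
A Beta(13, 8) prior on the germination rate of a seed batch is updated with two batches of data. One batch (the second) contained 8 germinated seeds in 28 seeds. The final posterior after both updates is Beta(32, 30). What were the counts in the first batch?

Because Beta–binomial updating is additive in the counts, the combined data contributed (α_post−α_prior, β_post−β_prior) successes and failures.
Total across both batches: 32−13=19 germinated seeds, 30−8=22 non-germinating seeds.
Subtract the second batch: 19−8=11 germinated seeds and 22−20=2 non-germinating seeds.

11 germinated seeds and 2 non-germinating seeds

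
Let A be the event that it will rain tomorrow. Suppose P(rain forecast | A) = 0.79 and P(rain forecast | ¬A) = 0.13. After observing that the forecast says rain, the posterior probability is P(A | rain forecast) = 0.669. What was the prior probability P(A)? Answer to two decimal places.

In odds form, posterior odds = prior odds × likelihood ratio, so prior odds = posterior odds ÷ LR.
Posterior odds = 0.669/(1−0.669) = 2.0211. LR = 0.79/0.13 = 6.0769.
Prior odds = 2.0211/6.0769 = 0.3326, so P(A) = 0.3326/(1+0.3326) ≈ 0.25.

P(A) = 0.25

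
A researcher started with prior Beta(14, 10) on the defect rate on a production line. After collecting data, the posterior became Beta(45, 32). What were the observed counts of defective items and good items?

Beta is conjugate to the binomial likelihood: posterior = Beta(α+s, β+f).
So s = 45 − 14 = 31 and f = 32 − 10 = 22.

31 defective items and 22 good items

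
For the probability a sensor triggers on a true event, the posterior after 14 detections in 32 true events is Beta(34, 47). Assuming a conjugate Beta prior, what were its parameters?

Beta is conjugate to the binomial likelihood: posterior = Beta(α+s, β+f).
So α = 34 − 14 = 20 and β = 47 − 18 = 29.

Beta(20, 29)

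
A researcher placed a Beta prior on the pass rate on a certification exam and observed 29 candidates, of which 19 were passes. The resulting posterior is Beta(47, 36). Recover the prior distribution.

Under Beta–binomial conjugacy the posterior parameters are (a+s, b+f).
Subtract the data counts: 47−19=28, 36−10=26.

Beta(28, 26)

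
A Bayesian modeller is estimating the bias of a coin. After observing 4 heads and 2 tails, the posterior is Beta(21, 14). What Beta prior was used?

Beta(17, 12)

Beta is conjugate to the binomial likelihood: posterior = Beta(α+s, β+f).
So α = 21 − 4 = 17 and β = 14 − 2 = 12.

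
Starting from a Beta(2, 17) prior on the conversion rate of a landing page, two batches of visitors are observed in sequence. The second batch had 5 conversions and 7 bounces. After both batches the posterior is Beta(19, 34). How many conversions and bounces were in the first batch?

Because Beta–binomial updating is additive in the counts, the combined data contributed (α_post−α_prior, β_post−β_prior) successes and failures.
Total across both batches: 19−2=17 conversions, 34−17=17 bounces.
Subtract the second batch: 17−5=12 conversions and 17−7=10 bounces.

12 conversions and 10 bounces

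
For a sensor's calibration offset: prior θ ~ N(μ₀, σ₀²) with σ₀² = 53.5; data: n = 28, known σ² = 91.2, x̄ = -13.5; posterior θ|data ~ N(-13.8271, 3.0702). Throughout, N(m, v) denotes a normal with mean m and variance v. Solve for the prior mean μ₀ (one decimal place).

μ₀ = -19.2

With known observation variance, the Normal–Normal posterior has precision τ_n = τ₀ + n/σ² and mean μ_n = (τ₀μ₀ + (n/σ²)x̄)/τ_n.
Here τ₀ = 1/53.5 = 0.018692 and τ_data = 28/91.2 = 0.307018, so τ_n = 0.325710.
Rearranging for μ₀: μ₀ = (μ_n·τ_n − τ_data·x̄)/τ₀ = (-13.8271·0.325710 − 0.307018·-13.5) / 0.018692 = -0.358882/0.018692 ≈ -19.2.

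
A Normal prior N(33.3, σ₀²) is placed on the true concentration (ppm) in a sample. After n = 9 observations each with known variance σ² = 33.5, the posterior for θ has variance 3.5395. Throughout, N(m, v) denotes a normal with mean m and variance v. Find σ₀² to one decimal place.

σ₀² = 72.1

For the Normal–Normal model with known σ², precisions add: τ_n = τ₀ + n/σ².
So 1/σ₀² = 1/3.5395 − 9/33.5 = 0.282526 − 0.268657 = 0.013869.
Hence σ₀² = 1/0.013869 ≈ 72.1.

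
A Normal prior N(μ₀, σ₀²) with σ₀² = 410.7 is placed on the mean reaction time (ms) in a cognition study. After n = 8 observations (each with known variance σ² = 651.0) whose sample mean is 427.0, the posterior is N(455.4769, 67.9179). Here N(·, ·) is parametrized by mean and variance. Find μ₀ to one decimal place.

The posterior mean is a precision-weighted average: μ_n = (τ₀μ₀ + τ_data·x̄)/(τ₀+τ_data), with τ₀=1/σ₀² and τ_data=n/σ².
Here τ₀ = 1/410.7 = 0.002435 and τ_data = 8/651.0 = 0.012289, so τ_n = 0.014724.
Rearranging for μ₀: μ₀ = (μ_n·τ_n − τ_data·x̄)/τ₀ = (455.4769·0.014724 − 0.012289·427.0) / 0.002435 = 1.459039/0.002435 ≈ 599.2.

μ₀ = 599.2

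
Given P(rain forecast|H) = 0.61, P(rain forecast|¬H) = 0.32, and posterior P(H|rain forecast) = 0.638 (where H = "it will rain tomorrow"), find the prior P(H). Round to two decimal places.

P(H) = 0.48

In odds form, posterior odds = prior odds × likelihood ratio, so prior odds = posterior odds ÷ LR.
Posterior odds = 0.638/(1−0.638) = 1.7624. LR = 0.61/0.32 = 1.9062.
Prior odds = 1.7624/1.9062 = 0.9246, so P(H) = 0.9246/(1+0.9246) ≈ 0.48.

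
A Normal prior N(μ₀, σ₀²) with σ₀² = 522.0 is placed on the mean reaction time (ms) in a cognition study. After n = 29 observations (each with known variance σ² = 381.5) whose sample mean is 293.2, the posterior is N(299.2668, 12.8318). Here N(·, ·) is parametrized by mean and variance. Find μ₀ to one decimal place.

μ₀ = 540.0

With known observation variance, the Normal–Normal posterior has precision τ_n = τ₀ + n/σ² and mean μ_n = (τ₀μ₀ + (n/σ²)x̄)/τ_n.
Here τ₀ = 1/522.0 = 0.001916 and τ_data = 29/381.5 = 0.076016, so τ_n = 0.077932.
Rearranging for μ₀: μ₀ = (μ_n·τ_n − τ_data·x̄)/τ₀ = (299.2668·0.077932 − 0.076016·293.2) / 0.001916 = 1.034569/0.001916 ≈ 540.0.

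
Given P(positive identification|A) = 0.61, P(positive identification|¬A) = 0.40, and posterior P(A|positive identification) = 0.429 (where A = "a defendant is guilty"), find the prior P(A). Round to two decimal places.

P(A) = 0.33

Bayes' rule in odds form gives O(A|E) = O(A)·[P(E|A)/P(E|¬A)], hence O(A) = O(A|E)/LR.
Posterior odds = 0.429/(1−0.429) = 0.7513. LR = 0.61/0.40 = 1.5250.
Prior odds = 0.7513/1.5250 = 0.4927, so P(A) = 0.4927/(1+0.4927) ≈ 0.33.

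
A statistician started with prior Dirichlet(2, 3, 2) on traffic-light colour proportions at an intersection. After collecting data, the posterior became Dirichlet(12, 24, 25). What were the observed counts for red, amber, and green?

counts (10, 21, 23)

For a Dirichlet(α) prior with multinomial counts c, the posterior is Dirichlet(α + c) componentwise.
Counts are posterior − prior componentwise: 12−2=10, 24−3=21, 25−2=23.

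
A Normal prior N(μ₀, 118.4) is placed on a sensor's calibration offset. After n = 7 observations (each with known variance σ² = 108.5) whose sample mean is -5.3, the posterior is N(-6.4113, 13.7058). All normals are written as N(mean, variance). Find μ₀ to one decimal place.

The posterior mean is a precision-weighted average: μ_n = (τ₀μ₀ + τ_data·x̄)/(τ₀+τ_data), with τ₀=1/σ₀² and τ_data=n/σ².
Here τ₀ = 1/118.4 = 0.008446 and τ_data = 7/108.5 = 0.064516, so τ_n = 0.072962.
Rearranging for μ₀: μ₀ = (μ_n·τ_n − τ_data·x̄)/τ₀ = (-6.4113·0.072962 − 0.064516·-5.3) / 0.008446 = -0.125846/0.008446 ≈ -14.9.

μ₀ = -14.9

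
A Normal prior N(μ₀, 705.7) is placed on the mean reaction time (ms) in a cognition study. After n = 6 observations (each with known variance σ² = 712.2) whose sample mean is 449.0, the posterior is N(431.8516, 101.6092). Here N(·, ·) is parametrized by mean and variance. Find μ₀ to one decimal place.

μ₀ = 329.9

The posterior mean is a precision-weighted average: μ_n = (τ₀μ₀ + τ_data·x̄)/(τ₀+τ_data), with τ₀=1/σ₀² and τ_data=n/σ².
Here τ₀ = 1/705.7 = 0.001417 and τ_data = 6/712.2 = 0.008425, so τ_n = 0.009842.
Rearranging for μ₀: μ₀ = (μ_n·τ_n − τ_data·x̄)/τ₀ = (431.8516·0.009842 − 0.008425·449.0) / 0.001417 = 0.467458/0.001417 ≈ 329.9.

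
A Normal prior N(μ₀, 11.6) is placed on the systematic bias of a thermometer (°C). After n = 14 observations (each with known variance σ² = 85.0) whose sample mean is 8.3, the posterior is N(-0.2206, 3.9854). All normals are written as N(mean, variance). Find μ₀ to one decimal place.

The posterior mean is a precision-weighted average: μ_n = (τ₀μ₀ + τ_data·x̄)/(τ₀+τ_data), with τ₀=1/σ₀² and τ_data=n/σ².
Here τ₀ = 1/11.6 = 0.086207 and τ_data = 14/85.0 = 0.164706, so τ_n = 0.250913.
Rearranging for μ₀: μ₀ = (μ_n·τ_n − τ_data·x̄)/τ₀ = (-0.2206·0.250913 − 0.164706·8.3) / 0.086207 = -1.422411/0.086207 ≈ -16.5.

μ₀ = -16.5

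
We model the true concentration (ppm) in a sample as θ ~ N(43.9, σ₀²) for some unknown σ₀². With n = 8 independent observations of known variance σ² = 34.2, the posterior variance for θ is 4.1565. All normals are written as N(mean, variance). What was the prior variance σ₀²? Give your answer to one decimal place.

Posterior precision equals prior precision plus data precision: 1/σ_n² = 1/σ₀² + n/σ².
So 1/σ₀² = 1/4.1565 − 8/34.2 = 0.240587 − 0.233918 = 0.006669.
Hence σ₀² = 1/0.006669 ≈ 149.9.

σ₀² = 149.9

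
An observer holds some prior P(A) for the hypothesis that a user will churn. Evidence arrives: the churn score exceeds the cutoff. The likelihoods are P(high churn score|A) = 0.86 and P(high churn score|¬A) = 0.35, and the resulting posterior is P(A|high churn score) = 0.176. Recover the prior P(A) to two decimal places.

P(A) = 0.08

In odds form, posterior odds = prior odds × likelihood ratio, so prior odds = posterior odds ÷ LR.
Posterior odds = 0.176/(1−0.176) = 0.2136. LR = 0.86/0.35 = 2.4571.
Prior odds = 0.2136/2.4571 = 0.0869, so P(A) = 0.0869/(1+0.0869) ≈ 0.08.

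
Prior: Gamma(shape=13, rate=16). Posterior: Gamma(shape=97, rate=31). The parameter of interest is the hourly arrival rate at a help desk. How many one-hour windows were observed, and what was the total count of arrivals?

n = 15 one-hour windows with total 84 arrivals

A Gamma(α, β) prior (rate parametrization) on a Poisson rate with n observations summing to S gives posterior Gamma(α+S, β+n).
Matching: Σxᵢ = 97 − 13 = 84 and n = 31 − 16 = 15.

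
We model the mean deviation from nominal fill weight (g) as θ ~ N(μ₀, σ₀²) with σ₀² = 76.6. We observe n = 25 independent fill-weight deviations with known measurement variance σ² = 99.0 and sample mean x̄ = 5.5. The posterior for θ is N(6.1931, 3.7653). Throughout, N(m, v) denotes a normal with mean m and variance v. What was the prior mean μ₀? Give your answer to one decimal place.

The posterior mean is a precision-weighted average: μ_n = (τ₀μ₀ + τ_data·x̄)/(τ₀+τ_data), with τ₀=1/σ₀² and τ_data=n/σ².
Here τ₀ = 1/76.6 = 0.013055 and τ_data = 25/99.0 = 0.252525, so τ_n = 0.265580.
Rearranging for μ₀: μ₀ = (μ_n·τ_n − τ_data·x̄)/τ₀ = (6.1931·0.265580 − 0.252525·5.5) / 0.013055 = 0.255876/0.013055 ≈ 19.6.

μ₀ = 19.6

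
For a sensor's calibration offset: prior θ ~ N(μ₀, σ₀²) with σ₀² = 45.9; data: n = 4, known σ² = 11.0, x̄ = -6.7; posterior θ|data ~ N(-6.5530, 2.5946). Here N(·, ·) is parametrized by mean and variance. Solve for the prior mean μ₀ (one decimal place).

With known observation variance, the Normal–Normal posterior has precision τ_n = τ₀ + n/σ² and mean μ_n = (τ₀μ₀ + (n/σ²)x̄)/τ_n.
Here τ₀ = 1/45.9 = 0.021786 and τ_data = 4/11.0 = 0.363636, so τ_n = 0.385422.
Rearranging for μ₀: μ₀ = (μ_n·τ_n − τ_data·x̄)/τ₀ = (-6.5530·0.385422 − 0.363636·-6.7) / 0.021786 = -0.089309/0.021786 ≈ -4.1.

μ₀ = -4.1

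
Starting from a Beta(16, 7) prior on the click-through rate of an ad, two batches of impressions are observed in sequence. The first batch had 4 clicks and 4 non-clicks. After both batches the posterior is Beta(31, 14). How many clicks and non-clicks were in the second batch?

11 clicks and 3 non-clicks

Because Beta–binomial updating is additive in the counts, the combined data contributed (α_post−α_prior, β_post−β_prior) successes and failures.
Total across both batches: 31−16=15 clicks, 14−7=7 non-clicks.
Subtract the first batch: 15−4=11 clicks and 7−4=3 non-clicks.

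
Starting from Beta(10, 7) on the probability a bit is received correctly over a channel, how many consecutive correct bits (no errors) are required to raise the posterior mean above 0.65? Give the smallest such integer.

k = 4

After k correct bits and 0 errors the posterior is Beta(10+k, 7), with mean (10+k)/(10+7+k).
Set (10+k)/(17+k) > 0.65 and solve: k > (0.65·17 − 10)/(1 − 0.65) = 3.000.
The smallest integer exceeding 3.000 is 4, and checking k=4: (14)/(21) = 0.6667 > 0.65.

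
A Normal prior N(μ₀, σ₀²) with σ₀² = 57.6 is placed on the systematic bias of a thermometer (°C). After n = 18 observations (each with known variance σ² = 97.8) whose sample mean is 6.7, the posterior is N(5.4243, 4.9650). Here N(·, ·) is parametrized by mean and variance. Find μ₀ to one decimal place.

With known observation variance, the Normal–Normal posterior has precision τ_n = τ₀ + n/σ² and mean μ_n = (τ₀μ₀ + (n/σ²)x̄)/τ_n.
Here τ₀ = 1/57.6 = 0.017361 and τ_data = 18/97.8 = 0.184049, so τ_n = 0.201410.
Rearranging for μ₀: μ₀ = (μ_n·τ_n − τ_data·x̄)/τ₀ = (5.4243·0.201410 − 0.184049·6.7) / 0.017361 = -0.140620/0.017361 ≈ -8.1.

μ₀ = -8.1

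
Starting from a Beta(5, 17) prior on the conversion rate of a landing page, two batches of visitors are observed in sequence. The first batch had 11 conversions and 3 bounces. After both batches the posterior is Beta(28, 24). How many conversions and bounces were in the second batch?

12 conversions and 4 bounces

Sequential conjugate updates are equivalent to a single update on the pooled data, so total successes = posterior α − prior α and total failures = posterior β − prior β.
Total across both batches: 28−5=23 conversions, 24−17=7 bounces.
Subtract the first batch: 23−11=12 conversions and 7−3=4 bounces.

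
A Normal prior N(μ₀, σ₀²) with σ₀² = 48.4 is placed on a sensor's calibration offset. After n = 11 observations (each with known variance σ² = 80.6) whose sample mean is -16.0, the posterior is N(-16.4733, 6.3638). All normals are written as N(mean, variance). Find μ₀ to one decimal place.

μ₀ = -19.6

With known observation variance, the Normal–Normal posterior has precision τ_n = τ₀ + n/σ² and mean μ_n = (τ₀μ₀ + (n/σ²)x̄)/τ_n.
Here τ₀ = 1/48.4 = 0.020661 and τ_data = 11/80.6 = 0.136476, so τ_n = 0.157137.
Rearranging for μ₀: μ₀ = (μ_n·τ_n − τ_data·x̄)/τ₀ = (-16.4733·0.157137 − 0.136476·-16.0) / 0.020661 = -0.404949/0.020661 ≈ -19.6.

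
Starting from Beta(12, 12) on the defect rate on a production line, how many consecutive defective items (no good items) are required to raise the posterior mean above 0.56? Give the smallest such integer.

k = 4

After k defective items and 0 good items the posterior is Beta(12+k, 12), with mean (12+k)/(12+12+k).
Set (12+k)/(24+k) > 0.56 and solve: k > (0.56·24 − 12)/(1 − 0.56) = 3.273.
The smallest integer exceeding 3.273 is 4, and checking k=4: (16)/(28) = 0.5714 > 0.56.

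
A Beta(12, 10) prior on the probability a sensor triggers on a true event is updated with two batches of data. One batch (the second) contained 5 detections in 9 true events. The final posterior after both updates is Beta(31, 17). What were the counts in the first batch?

Because Beta–binomial updating is additive in the counts, the combined data contributed (α_post−α_prior, β_post−β_prior) successes and failures.
Total across both batches: 31−12=19 detections, 17−10=7 misses.
Subtract the second batch: 19−5=14 detections and 7−4=3 misses.

14 detections and 3 misses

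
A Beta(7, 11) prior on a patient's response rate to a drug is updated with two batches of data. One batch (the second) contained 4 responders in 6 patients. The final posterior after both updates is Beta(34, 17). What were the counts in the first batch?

23 responders and 4 non-responders

Sequential conjugate updates are equivalent to a single update on the pooled data, so total successes = posterior α − prior α and total failures = posterior β − prior β.
Total across both batches: 34−7=27 responders, 17−11=6 non-responders.
Subtract the second batch: 27−4=23 responders and 6−2=4 non-responders.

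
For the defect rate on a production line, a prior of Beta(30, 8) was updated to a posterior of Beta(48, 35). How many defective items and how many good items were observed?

A Beta(a, b) prior with s successes and f failures in binomial data gives a Beta(a+s, b+f) posterior.
So s = 48 − 30 = 18 and f = 35 − 8 = 27.

18 defective items and 27 good items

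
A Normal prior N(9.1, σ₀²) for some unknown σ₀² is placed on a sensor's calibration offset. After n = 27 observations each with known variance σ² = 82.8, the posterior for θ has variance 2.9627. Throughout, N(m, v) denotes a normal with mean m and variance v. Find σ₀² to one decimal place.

For the Normal–Normal model with known σ², precisions add: τ_n = τ₀ + n/σ².
So 1/σ₀² = 1/2.9627 − 27/82.8 = 0.337530 − 0.326087 = 0.011443.
Hence σ₀² = 1/0.011443 ≈ 87.4.

σ₀² = 87.4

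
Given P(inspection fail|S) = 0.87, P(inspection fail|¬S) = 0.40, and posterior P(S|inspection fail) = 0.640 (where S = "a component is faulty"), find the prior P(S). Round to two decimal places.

In odds form, posterior odds = prior odds × likelihood ratio, so prior odds = posterior odds ÷ LR.
Posterior odds = 0.640/(1−0.640) = 1.7778. LR = 0.87/0.40 = 2.1750.
Prior odds = 1.7778/2.1750 = 0.8174, so P(S) = 0.8174/(1+0.8174) ≈ 0.45.

P(S) = 0.45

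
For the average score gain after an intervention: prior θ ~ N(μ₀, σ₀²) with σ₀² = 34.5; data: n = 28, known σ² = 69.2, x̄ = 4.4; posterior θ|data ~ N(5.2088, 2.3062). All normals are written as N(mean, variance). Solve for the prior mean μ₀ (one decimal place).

μ₀ = 16.5

With known observation variance, the Normal–Normal posterior has precision τ_n = τ₀ + n/σ² and mean μ_n = (τ₀μ₀ + (n/σ²)x̄)/τ_n.
Here τ₀ = 1/34.5 = 0.028986 and τ_data = 28/69.2 = 0.404624, so τ_n = 0.433610.
Rearranging for μ₀: μ₀ = (μ_n·τ_n − τ_data·x̄)/τ₀ = (5.2088·0.433610 − 0.404624·4.4) / 0.028986 = 0.478242/0.028986 ≈ 16.5.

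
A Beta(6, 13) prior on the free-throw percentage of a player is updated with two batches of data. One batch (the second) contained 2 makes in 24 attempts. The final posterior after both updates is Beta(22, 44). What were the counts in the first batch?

14 makes and 9 misses

Sequential conjugate updates are equivalent to a single update on the pooled data, so total successes = posterior α − prior α and total failures = posterior β − prior β.
Total across both batches: 22−6=16 makes, 44−13=31 misses.
Subtract the second batch: 16−2=14 makes and 31−22=9 misses.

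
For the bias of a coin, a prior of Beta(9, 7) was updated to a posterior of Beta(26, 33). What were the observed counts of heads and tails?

17 heads and 26 tails

Beta is conjugate to the binomial likelihood: posterior = Beta(a+s, b+f).
So s = 26 − 9 = 17 and f = 33 − 7 = 26.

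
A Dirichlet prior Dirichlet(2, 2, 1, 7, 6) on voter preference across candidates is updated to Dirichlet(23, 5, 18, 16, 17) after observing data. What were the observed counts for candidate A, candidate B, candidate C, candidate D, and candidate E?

For a Dirichlet(α) prior with multinomial counts c, the posterior is Dirichlet(α + c) componentwise.
Counts are posterior − prior componentwise: 23−2=21, 5−2=3, 18−1=17, 16−7=9, 17−6=11.

counts (21, 3, 17, 9, 11)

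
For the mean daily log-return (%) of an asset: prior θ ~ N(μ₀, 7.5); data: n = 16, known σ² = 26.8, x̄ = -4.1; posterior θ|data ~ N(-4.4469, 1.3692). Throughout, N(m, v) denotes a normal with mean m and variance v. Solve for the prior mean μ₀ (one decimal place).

With known observation variance, the Normal–Normal posterior has precision τ_n = τ₀ + n/σ² and mean μ_n = (τ₀μ₀ + (n/σ²)x̄)/τ_n.
Here τ₀ = 1/7.5 = 0.133333 and τ_data = 16/26.8 = 0.597015, so τ_n = 0.730348.
Rearranging for μ₀: μ₀ = (μ_n·τ_n − τ_data·x̄)/τ₀ = (-4.4469·0.730348 − 0.597015·-4.1) / 0.133333 = -0.800023/0.133333 ≈ -6.0.

μ₀ = -6.0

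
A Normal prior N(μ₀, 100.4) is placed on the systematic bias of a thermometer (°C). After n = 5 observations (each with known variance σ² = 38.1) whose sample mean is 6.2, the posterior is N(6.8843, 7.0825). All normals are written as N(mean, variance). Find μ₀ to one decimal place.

μ₀ = 15.9

The posterior mean is a precision-weighted average: μ_n = (τ₀μ₀ + τ_data·x̄)/(τ₀+τ_data), with τ₀=1/σ₀² and τ_data=n/σ².
Here τ₀ = 1/100.4 = 0.009960 and τ_data = 5/38.1 = 0.131234, so τ_n = 0.141194.
Rearranging for μ₀: μ₀ = (μ_n·τ_n − τ_data·x̄)/τ₀ = (6.8843·0.141194 − 0.131234·6.2) / 0.009960 = 0.158371/0.009960 ≈ 15.9.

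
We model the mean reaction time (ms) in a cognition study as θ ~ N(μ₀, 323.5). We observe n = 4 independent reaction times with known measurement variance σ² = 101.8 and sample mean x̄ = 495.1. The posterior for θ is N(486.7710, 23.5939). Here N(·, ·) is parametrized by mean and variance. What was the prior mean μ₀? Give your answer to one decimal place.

With known observation variance, the Normal–Normal posterior has precision τ_n = τ₀ + n/σ² and mean μ_n = (τ₀μ₀ + (n/σ²)x̄)/τ_n.
Here τ₀ = 1/323.5 = 0.003091 and τ_data = 4/101.8 = 0.039293, so τ_n = 0.042384.
Rearranging for μ₀: μ₀ = (μ_n·τ_n − τ_data·x̄)/τ₀ = (486.7710·0.042384 − 0.039293·495.1) / 0.003091 = 1.177338/0.003091 ≈ 380.9.

μ₀ = 380.9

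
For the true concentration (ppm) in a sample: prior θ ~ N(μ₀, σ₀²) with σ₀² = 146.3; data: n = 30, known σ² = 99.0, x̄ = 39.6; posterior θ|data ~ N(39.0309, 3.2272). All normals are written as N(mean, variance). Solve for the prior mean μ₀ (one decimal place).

With known observation variance, the Normal–Normal posterior has precision τ_n = τ₀ + n/σ² and mean μ_n = (τ₀μ₀ + (n/σ²)x̄)/τ_n.
Here τ₀ = 1/146.3 = 0.006835 and τ_data = 30/99.0 = 0.303030, so τ_n = 0.309865.
Rearranging for μ₀: μ₀ = (μ_n·τ_n − τ_data·x̄)/τ₀ = (39.0309·0.309865 − 0.303030·39.6) / 0.006835 = 0.094322/0.006835 ≈ 13.8.

μ₀ = 13.8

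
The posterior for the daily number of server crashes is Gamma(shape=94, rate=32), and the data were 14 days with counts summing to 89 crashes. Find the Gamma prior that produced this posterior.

Gamma(shape=5, rate=18)

Gamma–Poisson conjugacy: posterior shape = α + Σxᵢ, posterior rate = β + n.
So α = 94 − 89 = 5 and β = 32 − 14 = 18.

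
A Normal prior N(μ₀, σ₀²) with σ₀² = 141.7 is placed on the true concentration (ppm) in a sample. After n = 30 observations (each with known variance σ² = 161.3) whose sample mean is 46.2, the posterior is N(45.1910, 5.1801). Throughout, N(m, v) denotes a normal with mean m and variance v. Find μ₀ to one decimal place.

The posterior mean is a precision-weighted average: μ_n = (τ₀μ₀ + τ_data·x̄)/(τ₀+τ_data), with τ₀=1/σ₀² and τ_data=n/σ².
Here τ₀ = 1/141.7 = 0.007057 and τ_data = 30/161.3 = 0.185989, so τ_n = 0.193046.
Rearranging for μ₀: μ₀ = (μ_n·τ_n − τ_data·x̄)/τ₀ = (45.1910·0.193046 − 0.185989·46.2) / 0.007057 = 0.131250/0.007057 ≈ 18.6.

μ₀ = 18.6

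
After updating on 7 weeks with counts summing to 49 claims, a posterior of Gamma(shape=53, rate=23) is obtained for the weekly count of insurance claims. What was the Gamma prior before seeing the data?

Gamma(shape=4, rate=16)

A Gamma(α, β) prior (rate parametrization) on a Poisson rate with n observations summing to S gives posterior Gamma(α+S, β+n).
So α = 53 − 49 = 4 and β = 23 − 7 = 16.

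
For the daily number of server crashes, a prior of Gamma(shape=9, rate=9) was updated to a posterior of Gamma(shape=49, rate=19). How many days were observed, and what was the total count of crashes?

A Gamma(α, β) prior (rate parametrization) on a Poisson rate with n observations summing to S gives posterior Gamma(α+S, β+n).
Matching: Σxᵢ = 49 − 9 = 40 and n = 19 − 9 = 10.

n = 10 days with total 40 crashes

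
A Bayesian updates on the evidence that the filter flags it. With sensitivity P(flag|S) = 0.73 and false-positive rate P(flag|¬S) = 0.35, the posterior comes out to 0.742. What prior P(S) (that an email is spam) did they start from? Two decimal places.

P(S) = 0.58

In odds form, posterior odds = prior odds × likelihood ratio, so prior odds = posterior odds ÷ LR.
Posterior odds = 0.742/(1−0.742) = 2.8760. LR = 0.73/0.35 = 2.0857.
Prior odds = 2.8760/2.0857 = 1.3789, so P(S) = 1.3789/(1+1.3789) ≈ 0.58.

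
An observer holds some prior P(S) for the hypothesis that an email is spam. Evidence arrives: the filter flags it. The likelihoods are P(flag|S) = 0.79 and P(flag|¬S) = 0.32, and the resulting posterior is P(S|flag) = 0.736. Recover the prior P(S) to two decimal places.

P(S) = 0.53

In odds form, posterior odds = prior odds × likelihood ratio, so prior odds = posterior odds ÷ LR.
Posterior odds = 0.736/(1−0.736) = 2.7879. LR = 0.79/0.32 = 2.4688.
Prior odds = 2.7879/2.4688 = 1.1293, so P(S) = 1.1293/(1+1.1293) ≈ 0.53.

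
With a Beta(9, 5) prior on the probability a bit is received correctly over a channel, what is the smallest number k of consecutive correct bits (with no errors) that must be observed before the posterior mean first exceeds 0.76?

k = 7

After k correct bits and 0 errors the posterior is Beta(9+k, 5), with mean (9+k)/(9+5+k).
Set (9+k)/(14+k) > 0.76 and solve: k > (0.76·14 − 9)/(1 − 0.76) = 6.833.
The smallest integer exceeding 6.833 is 7, and checking k=7: (16)/(21) = 0.7619 > 0.76.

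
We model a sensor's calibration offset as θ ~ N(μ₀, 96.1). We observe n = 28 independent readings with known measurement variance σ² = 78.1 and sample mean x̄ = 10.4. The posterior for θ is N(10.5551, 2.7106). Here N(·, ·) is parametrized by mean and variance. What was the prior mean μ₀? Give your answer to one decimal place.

μ₀ = 15.9

With known observation variance, the Normal–Normal posterior has precision τ_n = τ₀ + n/σ² and mean μ_n = (τ₀μ₀ + (n/σ²)x̄)/τ_n.
Here τ₀ = 1/96.1 = 0.010406 and τ_data = 28/78.1 = 0.358515, so τ_n = 0.368921.
Rearranging for μ₀: μ₀ = (μ_n·τ_n − τ_data·x̄)/τ₀ = (10.5551·0.368921 − 0.358515·10.4) / 0.010406 = 0.165442/0.010406 ≈ 15.9.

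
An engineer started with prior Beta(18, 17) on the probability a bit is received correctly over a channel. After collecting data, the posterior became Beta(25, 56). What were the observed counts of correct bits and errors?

Under Beta–binomial conjugacy the posterior parameters are (a+s, b+f).
So s = 25 − 18 = 7 and f = 56 − 17 = 39.

7 correct bits and 39 errors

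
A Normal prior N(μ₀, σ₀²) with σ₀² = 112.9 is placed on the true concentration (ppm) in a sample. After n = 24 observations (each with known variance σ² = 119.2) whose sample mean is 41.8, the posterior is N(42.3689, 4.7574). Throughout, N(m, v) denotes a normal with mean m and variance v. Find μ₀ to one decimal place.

With known observation variance, the Normal–Normal posterior has precision τ_n = τ₀ + n/σ² and mean μ_n = (τ₀μ₀ + (n/σ²)x̄)/τ_n.
Here τ₀ = 1/112.9 = 0.008857 and τ_data = 24/119.2 = 0.201342, so τ_n = 0.210199.
Rearranging for μ₀: μ₀ = (μ_n·τ_n − τ_data·x̄)/τ₀ = (42.3689·0.210199 − 0.201342·41.8) / 0.008857 = 0.489805/0.008857 ≈ 55.3.

μ₀ = 55.3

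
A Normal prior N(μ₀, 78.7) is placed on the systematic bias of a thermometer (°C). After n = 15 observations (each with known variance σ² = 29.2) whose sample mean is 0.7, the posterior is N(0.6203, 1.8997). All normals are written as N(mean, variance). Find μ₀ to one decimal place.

The posterior mean is a precision-weighted average: μ_n = (τ₀μ₀ + τ_data·x̄)/(τ₀+τ_data), with τ₀=1/σ₀² and τ_data=n/σ².
Here τ₀ = 1/78.7 = 0.012706 and τ_data = 15/29.2 = 0.513699, so τ_n = 0.526405.
Rearranging for μ₀: μ₀ = (μ_n·τ_n − τ_data·x̄)/τ₀ = (0.6203·0.526405 − 0.513699·0.7) / 0.012706 = -0.033060/0.012706 ≈ -2.6.

μ₀ = -2.6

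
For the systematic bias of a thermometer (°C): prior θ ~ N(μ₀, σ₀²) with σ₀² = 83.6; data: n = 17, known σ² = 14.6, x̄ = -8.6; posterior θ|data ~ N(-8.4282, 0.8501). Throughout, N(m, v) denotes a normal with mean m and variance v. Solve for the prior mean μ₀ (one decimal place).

With known observation variance, the Normal–Normal posterior has precision τ_n = τ₀ + n/σ² and mean μ_n = (τ₀μ₀ + (n/σ²)x̄)/τ_n.
Here τ₀ = 1/83.6 = 0.011962 and τ_data = 17/14.6 = 1.164384, so τ_n = 1.176346.
Rearranging for μ₀: μ₀ = (μ_n·τ_n − τ_data·x̄)/τ₀ = (-8.4282·1.176346 − 1.164384·-8.6) / 0.011962 = 0.099223/0.011962 ≈ 8.3.

μ₀ = 8.3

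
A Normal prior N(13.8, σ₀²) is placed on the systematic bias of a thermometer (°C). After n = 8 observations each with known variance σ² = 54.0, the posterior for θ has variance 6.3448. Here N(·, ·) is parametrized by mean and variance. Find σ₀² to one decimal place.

σ₀² = 105.7

For the Normal–Normal model with known σ², precisions add: τ_n = τ₀ + n/σ².
So 1/σ₀² = 1/6.3448 − 8/54.0 = 0.157609 − 0.148148 = 0.009461.
Hence σ₀² = 1/0.009461 ≈ 105.7.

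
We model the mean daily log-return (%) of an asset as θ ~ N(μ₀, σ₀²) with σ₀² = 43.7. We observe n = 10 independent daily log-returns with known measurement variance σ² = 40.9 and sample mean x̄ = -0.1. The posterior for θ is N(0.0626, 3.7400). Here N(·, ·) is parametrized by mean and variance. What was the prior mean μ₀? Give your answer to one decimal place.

μ₀ = 1.8

The posterior mean is a precision-weighted average: μ_n = (τ₀μ₀ + τ_data·x̄)/(τ₀+τ_data), with τ₀=1/σ₀² and τ_data=n/σ².
Here τ₀ = 1/43.7 = 0.022883 and τ_data = 10/40.9 = 0.244499, so τ_n = 0.267382.
Rearranging for μ₀: μ₀ = (μ_n·τ_n − τ_data·x̄)/τ₀ = (0.0626·0.267382 − 0.244499·-0.1) / 0.022883 = 0.041188/0.022883 ≈ 1.8.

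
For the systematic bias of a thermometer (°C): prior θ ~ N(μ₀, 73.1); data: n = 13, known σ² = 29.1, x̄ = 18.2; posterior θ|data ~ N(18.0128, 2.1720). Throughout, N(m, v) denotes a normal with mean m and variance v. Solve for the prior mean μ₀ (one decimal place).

μ₀ = 11.9

With known observation variance, the Normal–Normal posterior has precision τ_n = τ₀ + n/σ² and mean μ_n = (τ₀μ₀ + (n/σ²)x̄)/τ_n.
Here τ₀ = 1/73.1 = 0.013680 and τ_data = 13/29.1 = 0.446735, so τ_n = 0.460415.
Rearranging for μ₀: μ₀ = (μ_n·τ_n − τ_data·x̄)/τ₀ = (18.0128·0.460415 − 0.446735·18.2) / 0.013680 = 0.162786/0.013680 ≈ 11.9.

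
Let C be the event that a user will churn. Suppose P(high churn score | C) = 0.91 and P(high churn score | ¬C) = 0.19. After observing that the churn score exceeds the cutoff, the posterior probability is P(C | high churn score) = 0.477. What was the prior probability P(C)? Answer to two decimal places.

P(C) = 0.16

In odds form, posterior odds = prior odds × likelihood ratio, so prior odds = posterior odds ÷ LR.
Posterior odds = 0.477/(1−0.477) = 0.9120. LR = 0.91/0.19 = 4.7895.
Prior odds = 0.9120/4.7895 = 0.1904, so P(C) = 0.1904/(1+0.1904) ≈ 0.16.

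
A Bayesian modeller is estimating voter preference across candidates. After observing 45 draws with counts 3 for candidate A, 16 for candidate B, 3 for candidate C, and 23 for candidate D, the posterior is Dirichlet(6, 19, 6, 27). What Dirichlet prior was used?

Dirichlet(3, 3, 3, 4)

For a Dirichlet(α) prior with multinomial counts c, the posterior is Dirichlet(α + c) componentwise.
Subtract each count from the matching posterior parameter: 6−3=3, 19−16=3, 6−3=3, 27−23=4.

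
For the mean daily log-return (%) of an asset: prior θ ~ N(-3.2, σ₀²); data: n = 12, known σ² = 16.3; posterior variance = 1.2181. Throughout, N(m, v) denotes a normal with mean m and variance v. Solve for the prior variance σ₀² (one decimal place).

σ₀² = 11.8

Posterior precision equals prior precision plus data precision: 1/σ_n² = 1/σ₀² + n/σ².
So 1/σ₀² = 1/1.2181 − 12/16.3 = 0.820951 − 0.736196 = 0.084755.
Hence σ₀² = 1/0.084755 ≈ 11.8.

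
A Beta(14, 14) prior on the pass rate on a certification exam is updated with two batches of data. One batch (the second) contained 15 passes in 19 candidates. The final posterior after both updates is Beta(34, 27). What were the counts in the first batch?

Because Beta–binomial updating is additive in the counts, the combined data contributed (α_post−α_prior, β_post−β_prior) successes and failures.
Total across both batches: 34−14=20 passes, 27−14=13 failures.
Subtract the second batch: 20−15=5 passes and 13−4=9 failures.

5 passes and 9 failures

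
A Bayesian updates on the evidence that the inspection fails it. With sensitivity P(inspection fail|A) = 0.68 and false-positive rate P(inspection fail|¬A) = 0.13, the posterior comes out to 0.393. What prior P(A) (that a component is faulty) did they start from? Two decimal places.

P(A) = 0.11

In odds form, posterior odds = prior odds × likelihood ratio, so prior odds = posterior odds ÷ LR.
Posterior odds = 0.393/(1−0.393) = 0.6474. LR = 0.68/0.13 = 5.2308.
Prior odds = 0.6474/5.2308 = 0.1238, so P(A) = 0.1238/(1+0.1238) ≈ 0.11.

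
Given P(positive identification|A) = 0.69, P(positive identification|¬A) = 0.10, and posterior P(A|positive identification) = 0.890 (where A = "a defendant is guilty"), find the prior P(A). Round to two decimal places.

In odds form, posterior odds = prior odds × likelihood ratio, so prior odds = posterior odds ÷ LR.
Posterior odds = 0.890/(1−0.890) = 8.0909. LR = 0.69/0.10 = 6.9000.
Prior odds = 8.0909/6.9000 = 1.1726, so P(A) = 1.1726/(1+1.1726) ≈ 0.54.

P(A) = 0.54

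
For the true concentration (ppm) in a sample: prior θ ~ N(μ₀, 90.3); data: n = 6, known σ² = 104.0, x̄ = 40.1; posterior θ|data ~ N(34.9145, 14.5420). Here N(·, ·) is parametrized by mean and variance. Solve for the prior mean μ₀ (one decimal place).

The posterior mean is a precision-weighted average: μ_n = (τ₀μ₀ + τ_data·x̄)/(τ₀+τ_data), with τ₀=1/σ₀² and τ_data=n/σ².
Here τ₀ = 1/90.3 = 0.011074 and τ_data = 6/104.0 = 0.057692, so τ_n = 0.068766.
Rearranging for μ₀: μ₀ = (μ_n·τ_n − τ_data·x̄)/τ₀ = (34.9145·0.068766 − 0.057692·40.1) / 0.011074 = 0.087481/0.011074 ≈ 7.9.

μ₀ = 7.9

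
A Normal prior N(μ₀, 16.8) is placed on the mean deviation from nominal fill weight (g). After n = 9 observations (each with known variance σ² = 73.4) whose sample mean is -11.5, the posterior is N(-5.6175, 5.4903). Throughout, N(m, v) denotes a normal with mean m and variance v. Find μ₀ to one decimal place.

μ₀ = 6.5

With known observation variance, the Normal–Normal posterior has precision τ_n = τ₀ + n/σ² and mean μ_n = (τ₀μ₀ + (n/σ²)x̄)/τ_n.
Here τ₀ = 1/16.8 = 0.059524 and τ_data = 9/73.4 = 0.122616, so τ_n = 0.182140.
Rearranging for μ₀: μ₀ = (μ_n·τ_n − τ_data·x̄)/τ₀ = (-5.6175·0.182140 − 0.122616·-11.5) / 0.059524 = 0.386913/0.059524 ≈ 6.5.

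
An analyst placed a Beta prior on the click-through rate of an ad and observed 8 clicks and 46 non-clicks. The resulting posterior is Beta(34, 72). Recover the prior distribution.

A Beta(a, b) prior with s successes and f failures in binomial data gives a Beta(a+s, b+f) posterior.
So a = 34 − 8 = 26 and b = 72 − 46 = 26.

Beta(26, 26)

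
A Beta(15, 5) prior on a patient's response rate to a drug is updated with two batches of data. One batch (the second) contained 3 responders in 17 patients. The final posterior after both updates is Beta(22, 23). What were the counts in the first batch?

Sequential conjugate updates are equivalent to a single update on the pooled data, so total successes = posterior α − prior α and total failures = posterior β − prior β.
Total across both batches: 22−15=7 responders, 23−5=18 non-responders.
Subtract the second batch: 7−3=4 responders and 18−14=4 non-responders.

4 responders and 4 non-responders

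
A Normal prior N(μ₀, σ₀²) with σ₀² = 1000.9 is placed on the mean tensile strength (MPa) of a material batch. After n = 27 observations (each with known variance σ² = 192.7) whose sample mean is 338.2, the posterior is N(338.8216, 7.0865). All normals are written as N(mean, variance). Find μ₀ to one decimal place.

μ₀ = 426.0

The posterior mean is a precision-weighted average: μ_n = (τ₀μ₀ + τ_data·x̄)/(τ₀+τ_data), with τ₀=1/σ₀² and τ_data=n/σ².
Here τ₀ = 1/1000.9 = 0.000999 and τ_data = 27/192.7 = 0.140114, so τ_n = 0.141113.
Rearranging for μ₀: μ₀ = (μ_n·τ_n − τ_data·x̄)/τ₀ = (338.8216·0.141113 − 0.140114·338.2) / 0.000999 = 0.425578/0.000999 ≈ 426.0.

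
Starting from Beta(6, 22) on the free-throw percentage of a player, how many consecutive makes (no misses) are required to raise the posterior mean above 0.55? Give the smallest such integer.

After k makes and 0 misses the posterior is Beta(6+k, 22), with mean (6+k)/(6+22+k).
Set (6+k)/(28+k) > 0.55 and solve: k > (0.55·28 − 6)/(1 − 0.55) = 20.889.
The smallest integer exceeding 20.889 is 21, and checking k=21: (27)/(49) = 0.5510 > 0.55.

k = 21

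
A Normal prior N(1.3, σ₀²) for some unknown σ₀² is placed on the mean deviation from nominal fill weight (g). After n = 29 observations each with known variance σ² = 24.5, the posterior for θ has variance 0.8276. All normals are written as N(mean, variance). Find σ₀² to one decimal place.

σ₀² = 40.6

For the Normal–Normal model with known σ², precisions add: τ_n = τ₀ + n/σ².
So 1/σ₀² = 1/0.8276 − 29/24.5 = 1.208313 − 1.183673 = 0.024640.
Hence σ₀² = 1/0.024640 ≈ 40.6.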